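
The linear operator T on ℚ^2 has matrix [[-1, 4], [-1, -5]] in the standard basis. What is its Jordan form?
The characteristic polynomial is det(xI - A) = (x + 3)^2, so the eigenvalues are -3 (algebraic multiplicity 2).

For λ = -3: rank(A + 3I) = 1, rank((A + 3I)^2) = 0. The eigenspace has dimension 2 - 1 = 1, so there is 1 Jordan block; the rank sequence gives block sizes [2].

Assembling the blocks gives the Jordan form J above.

J = [[-3, 1], [0, -3]]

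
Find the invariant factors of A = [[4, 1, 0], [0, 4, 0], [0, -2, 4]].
The Jordan structure of A has elementary divisors (x - 4)^2, (x - 4). Arranging the block sizes at each eigenvalue in decreasing order and taking row products gives the invariant factors.

Invariant factors (smallest first, each dividing the next): x - 4, (x - 4)^2.

Check: the last factor (x - 4)^2 is the minimal polynomial, and the product (x - 4)^3 is the characteristic polynomial.

x - 4, (x - 4)^2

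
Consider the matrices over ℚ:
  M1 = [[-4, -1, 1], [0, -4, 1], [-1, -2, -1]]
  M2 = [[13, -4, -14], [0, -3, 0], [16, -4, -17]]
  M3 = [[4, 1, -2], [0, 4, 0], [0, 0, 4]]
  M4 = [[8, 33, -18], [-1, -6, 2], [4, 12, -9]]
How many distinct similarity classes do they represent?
Characteristic polynomials: χ_{M1} = (x + 3)^3, χ_{M2} = (x + 1)(x + 3)^2, χ_{M3} = (x - 4)^3, χ_{M4} = (x + 1)(x + 3)^2.

{M1}: invariant factors (x + 3)^3.

{M2}: invariant factors x + 3, (x + 1)(x + 3).

{M3}: invariant factors x - 4, (x - 4)^2.

{M4}: invariant factors (x + 1)(x + 3)^2.

Matrices are similar if and only if their invariant-factor lists agree; the partition into similarity classes is {M1}, {M2}, {M3}, {M4}.

4 classes: {M1}, {M2}, {M3}, {M4}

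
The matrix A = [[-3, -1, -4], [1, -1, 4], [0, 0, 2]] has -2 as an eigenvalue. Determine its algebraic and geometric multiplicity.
The characteristic polynomial is (x - 2)(x + 2)^2, so the factor x + 2 appears with exponent 2: the algebraic multiplicity is 2.

rank(A + 2I) = 2, so the eigenspace has dimension 3 - 2 = 1: the geometric multiplicity is 1.

Since 1 < 2, A is not diagonalizable.

algebraic multiplicity 2, geometric multiplicity 1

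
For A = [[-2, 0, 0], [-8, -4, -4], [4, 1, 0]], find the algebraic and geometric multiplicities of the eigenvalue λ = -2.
The characteristic polynomial is (x + 2)^3, so the factor x + 2 appears with exponent 3: the algebraic multiplicity is 3.

rank(A + 2I) = 1, so the eigenspace has dimension 3 - 1 = 2: the geometric multiplicity is 2.

Since 2 < 3, A is not diagonalizable.

algebraic multiplicity 3, geometric multiplicity 2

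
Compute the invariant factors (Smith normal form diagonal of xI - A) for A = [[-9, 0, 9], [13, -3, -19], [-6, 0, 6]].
The Jordan structure of A has elementary divisors (x + 3)^2, x. Arranging the block sizes at each eigenvalue in decreasing order and taking row products gives the invariant factors.

Invariant factors (smallest first, each dividing the next): x(x + 3)^2.

Check: the last factor x(x + 3)^2 is the minimal polynomial, and the product x(x + 3)^2 is the characteristic polynomial.

x(x + 3)^2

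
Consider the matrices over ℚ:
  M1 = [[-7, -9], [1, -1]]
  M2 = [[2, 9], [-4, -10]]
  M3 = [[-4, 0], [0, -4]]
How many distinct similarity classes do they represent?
2 classes: {M1, M2}, {M3}

Characteristic polynomials: χ_{M1} = (x + 4)^2, χ_{M2} = (x + 4)^2, χ_{M3} = (x + 4)^2.

{M1, M2}: invariant factors (x + 4)^2.

{M3}: invariant factors x + 4, x + 4.

Matrices are similar if and only if their invariant-factor lists agree; the partition into similarity classes is {M1, M2}, {M3}.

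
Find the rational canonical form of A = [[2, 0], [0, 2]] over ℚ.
R = [[2, 0], [0, 2]]

The invariant factors of A (the non-unit diagonal entries of the Smith normal form of xI - A over ℚ[x]) are x - 2, x - 2, each dividing the next. The characteristic polynomial is their product, (x - 2)^2.

The rational canonical form is the block-diagonal matrix of companion matrices C(f_i):
R = [[2, 0], [0, 2]].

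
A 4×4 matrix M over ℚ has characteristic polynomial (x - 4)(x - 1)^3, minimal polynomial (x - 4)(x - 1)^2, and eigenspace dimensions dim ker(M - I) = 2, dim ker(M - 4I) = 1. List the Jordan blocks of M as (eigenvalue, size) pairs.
Jordan blocks: (1, 2), (1, 1), (4, 1)

λ = 1: algebraic multiplicity 3 (exponent in χ_M), largest block size 2 (exponent in m_M), 2 blocks (geometric multiplicity). These force block sizes [2, 1].
λ = 4: algebraic multiplicity 1 (exponent in χ_M), largest block size 1 (exponent in m_M), 1 block (geometric multiplicity). This forces block sizes [1].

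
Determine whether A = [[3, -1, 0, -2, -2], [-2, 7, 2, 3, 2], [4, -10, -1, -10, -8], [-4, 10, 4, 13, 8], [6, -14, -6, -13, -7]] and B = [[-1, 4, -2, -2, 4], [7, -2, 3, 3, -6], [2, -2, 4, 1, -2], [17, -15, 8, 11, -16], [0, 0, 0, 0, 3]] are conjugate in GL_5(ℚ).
Yes.

Two matrices over a field are similar if and only if they have the same invariant factors.

Both A and B have characteristic polynomial (x - 3)^5 and minimal polynomial (x - 3)^3. Computing further, both have invariant factors x - 3, x - 3, (x - 3)^3. Hence A and B are similar.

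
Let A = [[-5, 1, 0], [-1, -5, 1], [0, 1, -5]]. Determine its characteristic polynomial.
xI - A = [[x + 5, -1, 0], [1, x + 5, -1], [0, -1, x + 5]].

Expanding det(xI - A) along the first row:
det(xI - A) = + (x + 5)·det([[x + 5, -1], [-1, x + 5]]) - (-1)·det([[1, -1], [0, x + 5]]) + (0)·det([[1, x + 5], [0, -1]]).

Evaluating gives χ_A(x) = x^3 + 15x^2 + 75x + 125 = (x + 5)^3.

χ_A(x) = (x + 5)^3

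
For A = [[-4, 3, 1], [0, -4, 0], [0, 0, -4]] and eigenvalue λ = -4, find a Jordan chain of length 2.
We seek v_1 ∈ ker((A + 4I)^2) \ ker(A + 4I), then set v_{i+1} = (A + 4I) v_i.

One such chain is v_1 = [[0, 1, -2]]^T, v_2 = [[1, 0, 0]]^T. Check: (A + 4I) v_2 = [[0, 0, 0]]^T = 0.

v_1 = [[0, 1, -2]]^T, v_2 = [[1, 0, 0]]^T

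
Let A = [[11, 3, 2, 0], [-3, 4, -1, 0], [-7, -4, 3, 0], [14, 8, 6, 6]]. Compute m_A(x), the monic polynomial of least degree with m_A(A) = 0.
m_A(x) = (x - 6)^3

The characteristic polynomial factors as (x - 6)^4. The minimal polynomial is ∏(x - λ)^{k_λ} where k_λ is the size of the largest Jordan block at λ.

For λ = 6: rank(A - 6I) = 2, and the largest Jordan block has size 3 (the smallest k with rank((A - 6I)^k) = rank((A - 6I)^(k+1))).

So m_A(x) = (x - 6)^3.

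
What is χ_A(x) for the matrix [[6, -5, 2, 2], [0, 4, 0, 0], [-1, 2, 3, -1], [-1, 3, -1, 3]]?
xI - A = [[x - 6, 5, -2, -2], [0, x - 4, 0, 0], [1, -2, x - 3, 1], [1, -3, 1, x - 3]].

Expanding det(xI - A) along the first row:
det(xI - A) = + (x - 6)·det([[x - 4, 0, 0], [-2, x - 3, 1], [-3, 1, x - 3]]) - (5)·det([[0, 0, 0], [1, x - 3, 1], [1, 1, x - 3]]) + (-2)·det([[0, x - 4, 0], [1, -2, 1], [1, -3, x - 3]]) - (-2)·det([[0, x - 4, 0], [1, -2, x - 3], [1, -3, 1]]).

Evaluating gives χ_A(x) = x^4 - 16x^3 + 96x^2 - 256x + 256 = (x - 4)^4.

χ_A(x) = (x - 4)^4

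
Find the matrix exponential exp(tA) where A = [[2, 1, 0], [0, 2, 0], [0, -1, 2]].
e^{tA} = [[e^{2*t}, t*e^{2*t}, 0], [0, e^{2*t}, 0], [0, -t*e^{2*t}, e^{2*t}]]

A has Jordan form J = [[2, 1, 0], [0, 2, 0], [0, 0, 2]] with A = PJP^{-1}, so e^{tA} = P e^{tJ} P^{-1}.

For a Jordan block J_k(λ), e^{tJ_k(λ)} = e^{λt} · (I + tN + t^2 N^2/2! + ... + t^{k-1} N^{k-1}/(k-1)!) where N is the nilpotent superdiagonal part.

Assembling the blocks and conjugating back gives the entries of e^{tA} as shown above.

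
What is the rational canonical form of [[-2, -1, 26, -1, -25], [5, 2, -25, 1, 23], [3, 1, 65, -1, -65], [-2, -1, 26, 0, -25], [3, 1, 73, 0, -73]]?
The invariant factors of A (the non-unit diagonal entries of the Smith normal form of xI - A over ℚ[x]) are (x + 1)^2(x + 2)^3, each dividing the next. The characteristic polynomial is their product, (x + 1)^2(x + 2)^3.

The rational canonical form is the block-diagonal matrix of companion matrices C(f_i):
R = [[0, 0, 0, 0, -8], [1, 0, 0, 0, -28], [0, 1, 0, 0, -38], [0, 0, 1, 0, -25], [0, 0, 0, 1, -8]].

R = [[0, 0, 0, 0, -8], [1, 0, 0, 0, -28], [0, 1, 0, 0, -38], [0, 0, 1, 0, -25], [0, 0, 0, 1, -8]]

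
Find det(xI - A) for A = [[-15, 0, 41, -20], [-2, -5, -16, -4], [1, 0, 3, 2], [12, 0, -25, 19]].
xI - A = [[x + 15, 0, -41, 20], [2, x + 5, 16, 4], [-1, 0, x - 3, -2], [-12, 0, 25, x - 19]].

Expanding det(xI - A) along the first row:
det(xI - A) = + (x + 15)·det([[x + 5, 16, 4], [0, x - 3, -2], [0, 25, x - 19]]) - (0)·det([[2, 16, 4], [-1, x - 3, -2], [-12, 25, x - 19]]) + (-41)·det([[2, x + 5, 4], [-1, 0, -2], [-12, 0, x - 19]]) - (20)·det([[2, x + 5, 16], [-1, 0, x - 3], [-12, 0, 25]]).

Evaluating gives χ_A(x) = x^4 - 2x^3 - 59x^2 + 60x + 900 = (x - 6)^2(x + 5)^2.

χ_A(x) = (x - 6)^2(x + 5)^2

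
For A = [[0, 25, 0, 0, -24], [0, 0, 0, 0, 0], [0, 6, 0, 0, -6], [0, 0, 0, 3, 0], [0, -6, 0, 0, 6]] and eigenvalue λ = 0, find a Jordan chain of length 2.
We seek v_1 ∈ ker(A^2) \ ker(A), then set v_{i+1} = A v_i.

One such chain is v_1 = [[-2, 1, 0, 0, 1]]^T, v_2 = [[1, 0, 0, 0, 0]]^T. Check: A v_2 = [[0, 0, 0, 0, 0]]^T = 0.

v_1 = [[-2, 1, 0, 0, 1]]^T, v_2 = [[1, 0, 0, 0, 0]]^T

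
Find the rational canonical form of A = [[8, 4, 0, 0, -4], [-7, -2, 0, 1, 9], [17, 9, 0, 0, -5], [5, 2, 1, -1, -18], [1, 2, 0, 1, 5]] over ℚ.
The invariant factors of A (the non-unit diagonal entries of the Smith normal form of xI - A over ℚ[x]) are x - 4, x(x - 4)(x - 1)^2, each dividing the next. The characteristic polynomial is their product, x(x - 4)^2(x - 1)^2.

The rational canonical form is the block-diagonal matrix of companion matrices C(f_i):
R = [[4, 0, 0, 0, 0], [0, 0, 0, 0, 0], [0, 1, 0, 0, 4], [0, 0, 1, 0, -9], [0, 0, 0, 1, 6]].

R = [[4, 0, 0, 0, 0], [0, 0, 0, 0, 0], [0, 1, 0, 0, 4], [0, 0, 1, 0, -9], [0, 0, 0, 1, 6]]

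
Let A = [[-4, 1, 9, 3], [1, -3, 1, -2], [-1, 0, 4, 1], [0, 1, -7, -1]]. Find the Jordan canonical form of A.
The characteristic polynomial is det(xI - A) = x^2(x + 2)^2, so the eigenvalues are -2 (algebraic multiplicity 2), 0 (algebraic multiplicity 2).

For λ = -2: rank(A + 2I) = 3, rank((A + 2I)^2) = 2. The eigenspace has dimension 4 - 3 = 1, so there is 1 Jordan block; the rank sequence gives block sizes [2].

For λ = 0: rank(A) = 3, rank(A^2) = 2. The eigenspace has dimension 4 - 3 = 1, so there is 1 Jordan block; the rank sequence gives block sizes [2].

Assembling the blocks gives the Jordan form J above.

J = [[-2, 1, 0, 0], [0, -2, 0, 0], [0, 0, 0, 1], [0, 0, 0, 0]]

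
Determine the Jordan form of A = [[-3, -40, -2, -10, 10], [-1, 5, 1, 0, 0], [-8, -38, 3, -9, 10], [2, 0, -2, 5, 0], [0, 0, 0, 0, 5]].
J = [[-5, 0, 0, 0, 0], [0, 5, 1, 0, 0], [0, 0, 5, 1, 0], [0, 0, 0, 5, 0], [0, 0, 0, 0, 5]]

The characteristic polynomial is det(xI - A) = (x - 5)^4(x + 5), so the eigenvalues are -5 (algebraic multiplicity 1), 5 (algebraic multiplicity 4).

For λ = -5: algebraic multiplicity 1 gives one 1×1 block.

For λ = 5: rank(A - 5I) = 3, rank((A - 5I)^2) = 2, rank((A - 5I)^3) = 1. The eigenspace has dimension 5 - 3 = 2, so there are 2 Jordan blocks; the rank sequence gives block sizes [3, 1].

Assembling the blocks gives the Jordan form J above.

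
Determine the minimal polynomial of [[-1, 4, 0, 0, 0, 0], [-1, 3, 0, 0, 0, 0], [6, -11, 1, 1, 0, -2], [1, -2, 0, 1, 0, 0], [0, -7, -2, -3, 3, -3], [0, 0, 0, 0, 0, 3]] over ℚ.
The characteristic polynomial factors as (x - 3)^2(x - 1)^4. The minimal polynomial is ∏(x - λ)^{k_λ} where k_λ is the size of the largest Jordan block at λ.

For λ = 1: rank(A - I) = 4, and the largest Jordan block has size 2 (the smallest k with rank((A - I)^k) = rank((A - I)^(k+1))).
For λ = 3: rank(A - 3I) = 5, and the largest Jordan block has size 2 (the smallest k with rank((A - 3I)^k) = rank((A - 3I)^(k+1))).

So m_A(x) = (x - 3)^2(x - 1)^2.

m_A(x) = (x - 3)^2(x - 1)^2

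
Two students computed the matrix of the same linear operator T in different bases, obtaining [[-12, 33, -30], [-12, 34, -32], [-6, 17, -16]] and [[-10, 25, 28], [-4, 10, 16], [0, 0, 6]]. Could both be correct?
Yes.

Two matrices over a field are similar if and only if they have the same invariant factors.

Both A and B have characteristic polynomial x^2(x - 6) and minimal polynomial x^2(x - 6). Computing further, both have invariant factors x^2(x - 6). Hence A and B are similar.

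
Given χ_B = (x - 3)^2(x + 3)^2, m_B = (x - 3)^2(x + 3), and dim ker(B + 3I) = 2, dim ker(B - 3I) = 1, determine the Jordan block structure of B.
Jordan blocks: (-3, 1), (-3, 1), (3, 2)

λ = -3: algebraic multiplicity 2 (exponent in χ_B), largest block size 1 (exponent in m_B), 2 blocks (geometric multiplicity). These force block sizes [1, 1].
λ = 3: algebraic multiplicity 2 (exponent in χ_B), largest block size 2 (exponent in m_B), 1 block (geometric multiplicity). This forces block sizes [2].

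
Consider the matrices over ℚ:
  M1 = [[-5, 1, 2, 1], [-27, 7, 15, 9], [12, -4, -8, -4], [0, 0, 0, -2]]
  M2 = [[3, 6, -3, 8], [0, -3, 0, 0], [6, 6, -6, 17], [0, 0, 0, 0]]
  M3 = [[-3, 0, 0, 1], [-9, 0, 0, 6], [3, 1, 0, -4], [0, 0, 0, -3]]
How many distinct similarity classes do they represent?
3 classes: {M1}, {M2}, {M3}

Characteristic polynomials: χ_{M1} = (x + 2)^4, χ_{M2} = x^2(x + 3)^2, χ_{M3} = x^2(x + 3)^2.

{M1}: invariant factors x + 2, (x + 2)^3.

{M2}: invariant factors x + 3, x^2(x + 3).

{M3}: invariant factors x^2(x + 3)^2.

Matrices are similar if and only if their invariant-factor lists agree; the partition into similarity classes is {M1}, {M2}, {M3}.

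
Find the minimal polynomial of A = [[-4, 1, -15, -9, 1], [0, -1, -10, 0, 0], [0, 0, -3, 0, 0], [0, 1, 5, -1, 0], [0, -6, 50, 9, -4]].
m_A(x) = (x + 1)^2(x + 3)(x + 4)^2

The characteristic polynomial factors as (x + 1)^2(x + 3)(x + 4)^2. The minimal polynomial is ∏(x - λ)^{k_λ} where k_λ is the size of the largest Jordan block at λ.

For λ = -4: rank(A + 4I) = 4, and the largest Jordan block has size 2 (the smallest k with rank((A + 4I)^k) = rank((A + 4I)^(k+1))).
For λ = -3: rank(A + 3I) = 4, and the largest Jordan block has size 1 (the smallest k with rank((A + 3I)^k) = rank((A + 3I)^(k+1))).
For λ = -1: rank(A + I) = 4, and the largest Jordan block has size 2 (the smallest k with rank((A + I)^k) = rank((A + I)^(k+1))).

So m_A(x) = (x + 1)^2(x + 3)(x + 4)^2.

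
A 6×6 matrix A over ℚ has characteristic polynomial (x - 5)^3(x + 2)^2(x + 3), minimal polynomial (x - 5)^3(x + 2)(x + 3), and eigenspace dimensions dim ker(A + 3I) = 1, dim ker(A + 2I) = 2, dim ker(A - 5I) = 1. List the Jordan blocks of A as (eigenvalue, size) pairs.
Jordan blocks: (-3, 1), (-2, 1), (-2, 1), (5, 3)

λ = -3: algebraic multiplicity 1 (exponent in χ_A), largest block size 1 (exponent in m_A), 1 block (geometric multiplicity). This forces block sizes [1].
λ = -2: algebraic multiplicity 2 (exponent in χ_A), largest block size 1 (exponent in m_A), 2 blocks (geometric multiplicity). These force block sizes [1, 1].
λ = 5: algebraic multiplicity 3 (exponent in χ_A), largest block size 3 (exponent in m_A), 1 block (geometric multiplicity). This forces block sizes [3].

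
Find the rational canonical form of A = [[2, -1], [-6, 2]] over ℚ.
R = [[0, 2], [1, 4]]

The invariant factors of A (the non-unit diagonal entries of the Smith normal form of xI - A over ℚ[x]) are x^2 - 4x - 2, each dividing the next. The characteristic polynomial is their product, x^2 - 4x - 2.

The rational canonical form is the block-diagonal matrix of companion matrices C(f_i):
R = [[0, 2], [1, 4]].

Note the characteristic polynomial does not split into linear factors over ℚ, so A has no Jordan form over ℚ; the rational canonical form exists over any field.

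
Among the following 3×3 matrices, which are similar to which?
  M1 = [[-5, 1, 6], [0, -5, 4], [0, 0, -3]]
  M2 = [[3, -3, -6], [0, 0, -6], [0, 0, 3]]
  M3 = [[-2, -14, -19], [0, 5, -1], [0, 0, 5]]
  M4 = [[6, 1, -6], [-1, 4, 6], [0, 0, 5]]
4 classes: {M1}, {M2}, {M3}, {M4}

Characteristic polynomials: χ_{M1} = (x + 3)(x + 5)^2, χ_{M2} = x(x - 3)^2, χ_{M3} = (x - 5)^2(x + 2), χ_{M4} = (x - 5)^3.

{M1}: invariant factors (x + 3)(x + 5)^2.

{M2}: invariant factors x - 3, x(x - 3).

{M3}: invariant factors (x - 5)^2(x + 2).

{M4}: invariant factors x - 5, (x - 5)^2.

Matrices are similar if and only if their invariant-factor lists agree; the partition into similarity classes is {M1}, {M2}, {M3}, {M4}.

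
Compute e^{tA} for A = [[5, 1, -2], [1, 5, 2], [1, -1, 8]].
e^{tA} = [[(1 - t)*e^{6*t}, t*e^{6*t}, -2*t*e^{6*t}], [t*e^{6*t}, (1 - t)*e^{6*t}, 2*t*e^{6*t}], [t*e^{6*t}, -t*e^{6*t}, (2*t + 1)*e^{6*t}]]

A has Jordan form J = [[6, 1, 0], [0, 6, 0], [0, 0, 6]] with A = PJP^{-1}, so e^{tA} = P e^{tJ} P^{-1}.

For a Jordan block J_k(λ), e^{tJ_k(λ)} = e^{λt} · (I + tN + t^2 N^2/2! + ... + t^{k-1} N^{k-1}/(k-1)!) where N is the nilpotent superdiagonal part.

Assembling the blocks and conjugating back gives the entries of e^{tA} as shown above.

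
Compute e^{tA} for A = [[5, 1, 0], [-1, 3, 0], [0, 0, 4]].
A has Jordan form J = [[4, 1, 0], [0, 4, 0], [0, 0, 4]] with A = PJP^{-1}, so e^{tA} = P e^{tJ} P^{-1}.

For a Jordan block J_k(λ), e^{tJ_k(λ)} = e^{λt} · (I + tN + t^2 N^2/2! + ... + t^{k-1} N^{k-1}/(k-1)!) where N is the nilpotent superdiagonal part.

Assembling the blocks and conjugating back gives the entries of e^{tA} as shown above.

e^{tA} = [[(t + 1)*e^{4*t}, t*e^{4*t}, 0], [-t*e^{4*t}, (1 - t)*e^{4*t}, 0], [0, 0, e^{4*t}]]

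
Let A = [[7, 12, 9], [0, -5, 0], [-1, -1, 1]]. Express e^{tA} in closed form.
A has Jordan form J = [[-5, 0, 0], [0, 4, 1], [0, 0, 4]] with A = PJP^{-1}, so e^{tA} = P e^{tJ} P^{-1}.

For a Jordan block J_k(λ), e^{tJ_k(λ)} = e^{λt} · (I + tN + t^2 N^2/2! + ... + t^{k-1} N^{k-1}/(k-1)!) where N is the nilpotent superdiagonal part.

Assembling the blocks and conjugating back gives the entries of e^{tA} as shown above.

e^{tA} = [[(3*t + 1)*e^{4*t}, ((3*t + 1)*e^{9*t} - 1)*e^{-5*t}, 9*t*e^{4*t}], [0, e^{-5*t}, 0], [-t*e^{4*t}, -t*e^{4*t}, (1 - 3*t)*e^{4*t}]]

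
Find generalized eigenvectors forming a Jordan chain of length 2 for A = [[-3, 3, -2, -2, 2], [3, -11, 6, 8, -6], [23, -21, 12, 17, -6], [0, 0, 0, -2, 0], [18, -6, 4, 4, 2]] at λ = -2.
We seek v_1 ∈ ker((A + 2I)^2) \ ker(A + 2I), then set v_{i+1} = (A + 2I) v_i.

One such chain is v_1 = [[0, 5, 5, 2, 0]]^T, v_2 = [[1, 1, -1, 0, -2]]^T. Check: (A + 2I) v_2 = [[0, 0, 0, 0, 0]]^T = 0.

v_1 = [[0, 5, 5, 2, 0]]^T, v_2 = [[1, 1, -1, 0, -2]]^T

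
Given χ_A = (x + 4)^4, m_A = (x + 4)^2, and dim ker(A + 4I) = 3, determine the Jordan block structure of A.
Jordan blocks: (-4, 2), (-4, 1), (-4, 1)

λ = -4: algebraic multiplicity 4 (exponent in χ_A), largest block size 2 (exponent in m_A), 3 blocks (geometric multiplicity). These force block sizes [2, 1, 1].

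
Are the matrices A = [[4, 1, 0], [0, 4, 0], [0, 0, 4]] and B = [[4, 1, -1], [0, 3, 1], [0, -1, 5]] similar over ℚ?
Two matrices over a field are similar if and only if they have the same invariant factors.

Both A and B have characteristic polynomial (x - 4)^3 and minimal polynomial (x - 4)^2. Computing further, both have invariant factors x - 4, (x - 4)^2. Hence A and B are similar.

Yes.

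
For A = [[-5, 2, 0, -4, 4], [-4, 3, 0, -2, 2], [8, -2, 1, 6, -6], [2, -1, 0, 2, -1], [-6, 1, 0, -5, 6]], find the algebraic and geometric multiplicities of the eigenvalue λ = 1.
algebraic multiplicity 4, geometric multiplicity 3

The characteristic polynomial is (x - 3)(x - 1)^4, so the factor x - 1 appears with exponent 4: the algebraic multiplicity is 4.

rank(A - I) = 2, so the eigenspace has dimension 5 - 2 = 3: the geometric multiplicity is 3.

Since 3 < 4, A is not diagonalizable.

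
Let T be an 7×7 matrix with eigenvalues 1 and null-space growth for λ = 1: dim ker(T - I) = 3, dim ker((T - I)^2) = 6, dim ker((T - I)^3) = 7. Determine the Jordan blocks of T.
λ = 1: successive nullity increments [3, 3, 1] count blocks of size ≥ k; block sizes are [3, 2, 2].

Jordan blocks: (1, 3), (1, 2), (1, 2)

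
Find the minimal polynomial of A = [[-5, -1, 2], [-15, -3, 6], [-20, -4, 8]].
m_A(x) = x^2

The characteristic polynomial factors as x^3. The minimal polynomial is ∏(x - λ)^{k_λ} where k_λ is the size of the largest Jordan block at λ.

For λ = 0: rank(A) = 1, and the largest Jordan block has size 2 (the smallest k with rank(A^k) = rank(A^(k+1))).

So m_A(x) = x^2.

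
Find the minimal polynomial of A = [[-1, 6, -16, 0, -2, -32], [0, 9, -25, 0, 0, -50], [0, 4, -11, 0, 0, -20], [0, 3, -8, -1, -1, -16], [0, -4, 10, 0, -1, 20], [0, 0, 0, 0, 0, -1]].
m_A(x) = (x + 1)^3

The characteristic polynomial factors as (x + 1)^6. The minimal polynomial is ∏(x - λ)^{k_λ} where k_λ is the size of the largest Jordan block at λ.

For λ = -1: rank(A + I) = 2, and the largest Jordan block has size 3 (the smallest k with rank((A + I)^k) = rank((A + I)^(k+1))).

So m_A(x) = (x + 1)^3.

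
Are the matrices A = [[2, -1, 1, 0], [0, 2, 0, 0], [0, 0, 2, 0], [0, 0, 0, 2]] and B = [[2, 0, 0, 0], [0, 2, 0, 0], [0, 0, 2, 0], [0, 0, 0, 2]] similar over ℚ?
Both have characteristic polynomial (x - 2)^4, but the minimal polynomial of A is (x - 2)^2 while the minimal polynomial of B is x - 2. The minimal polynomial is a similarity invariant, so A and B are not similar.

No.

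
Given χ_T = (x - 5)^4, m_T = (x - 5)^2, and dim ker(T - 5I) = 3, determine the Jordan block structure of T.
Jordan blocks: (5, 2), (5, 1), (5, 1)

λ = 5: algebraic multiplicity 4 (exponent in χ_T), largest block size 2 (exponent in m_T), 3 blocks (geometric multiplicity). These force block sizes [2, 1, 1].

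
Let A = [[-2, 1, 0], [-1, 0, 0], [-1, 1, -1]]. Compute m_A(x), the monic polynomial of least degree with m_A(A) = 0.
The characteristic polynomial factors as (x + 1)^3. The minimal polynomial is ∏(x - λ)^{k_λ} where k_λ is the size of the largest Jordan block at λ.

For λ = -1: rank(A + I) = 1, and the largest Jordan block has size 2 (the smallest k with rank((A + I)^k) = rank((A + I)^(k+1))).

So m_A(x) = (x + 1)^2.

m_A(x) = (x + 1)^2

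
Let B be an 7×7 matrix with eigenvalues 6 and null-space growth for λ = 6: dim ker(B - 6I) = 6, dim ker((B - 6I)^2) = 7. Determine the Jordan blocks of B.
λ = 6: successive nullity increments [6, 1] count blocks of size ≥ k; block sizes are [2, 1, 1, 1, 1, 1].

Jordan blocks: (6, 2), (6, 1), (6, 1), (6, 1), (6, 1), (6, 1)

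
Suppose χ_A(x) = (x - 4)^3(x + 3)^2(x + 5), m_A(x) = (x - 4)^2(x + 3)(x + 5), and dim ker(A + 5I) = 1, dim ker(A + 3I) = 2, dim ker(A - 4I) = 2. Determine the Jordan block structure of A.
Jordan blocks: (-5, 1), (-3, 1), (-3, 1), (4, 2), (4, 1)

λ = -5: algebraic multiplicity 1 (exponent in χ_A), largest block size 1 (exponent in m_A), 1 block (geometric multiplicity). This forces block sizes [1].
λ = -3: algebraic multiplicity 2 (exponent in χ_A), largest block size 1 (exponent in m_A), 2 blocks (geometric multiplicity). These force block sizes [1, 1].
λ = 4: algebraic multiplicity 3 (exponent in χ_A), largest block size 2 (exponent in m_A), 2 blocks (geometric multiplicity). These force block sizes [2, 1].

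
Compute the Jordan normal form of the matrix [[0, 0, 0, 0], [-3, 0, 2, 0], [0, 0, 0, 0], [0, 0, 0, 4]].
The characteristic polynomial is det(xI - A) = x^3(x - 4), so the eigenvalues are 0 (algebraic multiplicity 3), 4 (algebraic multiplicity 1).

For λ = 0: rank(A) = 2, rank(A^2) = 1. The eigenspace has dimension 4 - 2 = 2, so there are 2 Jordan blocks; the rank sequence gives block sizes [2, 1].

For λ = 4: algebraic multiplicity 1 gives one 1×1 block.

Assembling the blocks gives the Jordan form J above.

J = [[0, 1, 0, 0], [0, 0, 0, 0], [0, 0, 0, 0], [0, 0, 0, 4]]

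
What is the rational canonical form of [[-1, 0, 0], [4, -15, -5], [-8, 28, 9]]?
R = [[-1, 0, 0], [0, 0, -5], [0, 1, -6]]

The invariant factors of A (the non-unit diagonal entries of the Smith normal form of xI - A over ℚ[x]) are x + 1, (x + 1)(x + 5), each dividing the next. The characteristic polynomial is their product, (x + 1)^2(x + 5).

The rational canonical form is the block-diagonal matrix of companion matrices C(f_i):
R = [[-1, 0, 0], [0, 0, -5], [0, 1, -6]].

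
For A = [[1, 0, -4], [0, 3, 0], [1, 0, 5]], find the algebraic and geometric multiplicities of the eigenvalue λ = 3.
algebraic multiplicity 3, geometric multiplicity 2

The characteristic polynomial is (x - 3)^3, so the factor x - 3 appears with exponent 3: the algebraic multiplicity is 3.

rank(A - 3I) = 1, so the eigenspace has dimension 3 - 1 = 2: the geometric multiplicity is 2.

Since 2 < 3, A is not diagonalizable.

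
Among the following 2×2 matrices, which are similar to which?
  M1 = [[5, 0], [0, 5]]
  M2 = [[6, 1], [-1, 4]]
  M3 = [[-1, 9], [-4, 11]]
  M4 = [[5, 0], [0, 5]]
2 classes: {M1, M4}, {M2, M3}

Characteristic polynomials: χ_{M1} = (x - 5)^2, χ_{M2} = (x - 5)^2, χ_{M3} = (x - 5)^2, χ_{M4} = (x - 5)^2.

{M1, M4}: invariant factors x - 5, x - 5.

{M2, M3}: invariant factors (x - 5)^2.

Matrices are similar if and only if their invariant-factor lists agree; the partition into similarity classes is {M1, M4}, {M2, M3}.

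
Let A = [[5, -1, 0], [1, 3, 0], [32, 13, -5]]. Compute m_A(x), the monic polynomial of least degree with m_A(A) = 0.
The characteristic polynomial factors as (x - 4)^2(x + 5). The minimal polynomial is ∏(x - λ)^{k_λ} where k_λ is the size of the largest Jordan block at λ.

For λ = -5: rank(A + 5I) = 2, and the largest Jordan block has size 1 (the smallest k with rank((A + 5I)^k) = rank((A + 5I)^(k+1))).
For λ = 4: rank(A - 4I) = 2, and the largest Jordan block has size 2 (the smallest k with rank((A - 4I)^k) = rank((A - 4I)^(k+1))).

So m_A(x) = (x - 4)^2(x + 5).

m_A(x) = (x - 4)^2(x + 5)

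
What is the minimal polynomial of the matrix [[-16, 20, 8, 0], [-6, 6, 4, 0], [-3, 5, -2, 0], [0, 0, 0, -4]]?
m_A(x) = (x + 4)^2

The characteristic polynomial factors as (x + 4)^4. The minimal polynomial is ∏(x - λ)^{k_λ} where k_λ is the size of the largest Jordan block at λ.

For λ = -4: rank(A + 4I) = 1, and the largest Jordan block has size 2 (the smallest k with rank((A + 4I)^k) = rank((A + 4I)^(k+1))).

So m_A(x) = (x + 4)^2.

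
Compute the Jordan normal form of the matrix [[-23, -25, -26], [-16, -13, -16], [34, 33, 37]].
The characteristic polynomial is det(xI - A) = (x - 3)^2(x + 5), so the eigenvalues are -5 (algebraic multiplicity 1), 3 (algebraic multiplicity 2).

For λ = -5: algebraic multiplicity 1 gives one 1×1 block.

For λ = 3: rank(A - 3I) = 2, rank((A - 3I)^2) = 1. The eigenspace has dimension 3 - 2 = 1, so there is 1 Jordan block; the rank sequence gives block sizes [2].

Assembling the blocks gives the Jordan form J above.

J = [[-5, 0, 0], [0, 3, 1], [0, 0, 3]]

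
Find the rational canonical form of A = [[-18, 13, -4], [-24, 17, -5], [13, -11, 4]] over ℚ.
The invariant factors of A (the non-unit diagonal entries of the Smith normal form of xI - A over ℚ[x]) are (x - 3)(x - 1)(x + 1), each dividing the next. The characteristic polynomial is their product, (x - 3)(x - 1)(x + 1).

The rational canonical form is the block-diagonal matrix of companion matrices C(f_i):
R = [[0, 0, -3], [1, 0, 1], [0, 1, 3]].

R = [[0, 0, -3], [1, 0, 1], [0, 1, 3]]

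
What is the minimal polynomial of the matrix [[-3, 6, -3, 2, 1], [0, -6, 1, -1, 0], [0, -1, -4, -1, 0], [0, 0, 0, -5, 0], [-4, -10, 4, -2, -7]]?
The characteristic polynomial factors as (x + 5)^5. The minimal polynomial is ∏(x - λ)^{k_λ} where k_λ is the size of the largest Jordan block at λ.

For λ = -5: rank(A + 5I) = 2, and the largest Jordan block has size 3 (the smallest k with rank((A + 5I)^k) = rank((A + 5I)^(k+1))).

So m_A(x) = (x + 5)^3.

m_A(x) = (x + 5)^3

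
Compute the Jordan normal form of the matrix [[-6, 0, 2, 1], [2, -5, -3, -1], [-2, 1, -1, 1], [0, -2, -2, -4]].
The characteristic polynomial is det(xI - A) = (x + 4)^4, so the eigenvalues are -4 (algebraic multiplicity 4).

For λ = -4: rank(A + 4I) = 2, rank((A + 4I)^2) = 0. The eigenspace has dimension 4 - 2 = 2, so there are 2 Jordan blocks; the rank sequence gives block sizes [2, 2].

Assembling the blocks gives the Jordan form J above.

J = [[-4, 1, 0, 0], [0, -4, 0, 0], [0, 0, -4, 1], [0, 0, 0, -4]]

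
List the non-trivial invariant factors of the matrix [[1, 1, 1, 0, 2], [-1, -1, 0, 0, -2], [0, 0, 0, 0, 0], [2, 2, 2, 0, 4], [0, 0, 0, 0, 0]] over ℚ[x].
The Jordan structure of A has elementary divisors x^3, x, x. Arranging the block sizes at each eigenvalue in decreasing order and taking row products gives the invariant factors.

Invariant factors (smallest first, each dividing the next): x, x, x^3.

Check: the last factor x^3 is the minimal polynomial, and the product x^5 is the characteristic polynomial.

x, x, x^3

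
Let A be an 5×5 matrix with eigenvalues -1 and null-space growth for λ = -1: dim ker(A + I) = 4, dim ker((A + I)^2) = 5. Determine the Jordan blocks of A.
Jordan blocks: (-1, 2), (-1, 1), (-1, 1), (-1, 1)

λ = -1: successive nullity increments [4, 1] count blocks of size ≥ k; block sizes are [2, 1, 1, 1].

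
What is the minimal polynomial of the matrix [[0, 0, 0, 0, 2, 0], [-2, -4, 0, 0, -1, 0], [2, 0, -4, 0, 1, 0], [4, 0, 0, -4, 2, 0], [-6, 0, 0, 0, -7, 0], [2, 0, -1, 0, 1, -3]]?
m_A(x) = (x + 3)(x + 4)

The characteristic polynomial factors as (x + 3)^2(x + 4)^4. The minimal polynomial is ∏(x - λ)^{k_λ} where k_λ is the size of the largest Jordan block at λ.

For λ = -4: rank(A + 4I) = 2, and the largest Jordan block has size 1 (the smallest k with rank((A + 4I)^k) = rank((A + 4I)^(k+1))).
For λ = -3: rank(A + 3I) = 4, and the largest Jordan block has size 1 (the smallest k with rank((A + 3I)^k) = rank((A + 3I)^(k+1))).

So m_A(x) = (x + 3)(x + 4).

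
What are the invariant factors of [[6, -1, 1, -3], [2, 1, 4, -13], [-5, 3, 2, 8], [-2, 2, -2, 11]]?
(x - 5)^2, (x - 5)^2

The Jordan structure of A has elementary divisors (x - 5)^2, (x - 5)^2. Arranging the block sizes at each eigenvalue in decreasing order and taking row products gives the invariant factors.

Invariant factors (smallest first, each dividing the next): (x - 5)^2, (x - 5)^2.

Check: the last factor (x - 5)^2 is the minimal polynomial, and the product (x - 5)^4 is the characteristic polynomial.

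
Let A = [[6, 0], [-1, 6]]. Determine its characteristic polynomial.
χ_A(x) = (x - 6)^2

xI - A = [[x - 6, 0], [1, x - 6]].

Expanding det(xI - A) along the first row:
det(xI - A) = + (x - 6)·det([[x - 6]]) - (0)·det([[1]]).

Evaluating gives χ_A(x) = x^2 - 12x + 36 = (x - 6)^2.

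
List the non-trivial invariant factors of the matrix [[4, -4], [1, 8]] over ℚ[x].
(x - 6)^2

The Jordan structure of A has elementary divisors (x - 6)^2. Arranging the block sizes at each eigenvalue in decreasing order and taking row products gives the invariant factors.

Invariant factors (smallest first, each dividing the next): (x - 6)^2.

Check: the last factor (x - 6)^2 is the minimal polynomial, and the product (x - 6)^2 is the characteristic polynomial.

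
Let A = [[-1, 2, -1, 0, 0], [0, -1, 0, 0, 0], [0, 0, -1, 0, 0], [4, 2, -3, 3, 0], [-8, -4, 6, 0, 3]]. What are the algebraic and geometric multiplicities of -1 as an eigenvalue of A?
algebraic multiplicity 3, geometric multiplicity 2

The characteristic polynomial is (x - 3)^2(x + 1)^3, so the factor x + 1 appears with exponent 3: the algebraic multiplicity is 3.

rank(A + I) = 3, so the eigenspace has dimension 5 - 3 = 2: the geometric multiplicity is 2.

Since 2 < 3, A is not diagonalizable.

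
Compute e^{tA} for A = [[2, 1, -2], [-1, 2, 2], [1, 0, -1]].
e^{tA} = [[(-t^2 + t + 1)*e^{t}, t*(t + 1)*e^{t}, 2*t*(t - 1)*e^{t}], [-t*e^{t}, (t + 1)*e^{t}, 2*t*e^{t}], [t*(2 - t)*e^{t}/2, t^2*e^{t}/2, (t^2 - 2*t + 1)*e^{t}]]

A has Jordan form J = [[1, 1, 0], [0, 1, 1], [0, 0, 1]] with A = PJP^{-1}, so e^{tA} = P e^{tJ} P^{-1}.

For a Jordan block J_k(λ), e^{tJ_k(λ)} = e^{λt} · (I + tN + t^2 N^2/2! + ... + t^{k-1} N^{k-1}/(k-1)!) where N is the nilpotent superdiagonal part.

Assembling the blocks and conjugating back gives the entries of e^{tA} as shown above.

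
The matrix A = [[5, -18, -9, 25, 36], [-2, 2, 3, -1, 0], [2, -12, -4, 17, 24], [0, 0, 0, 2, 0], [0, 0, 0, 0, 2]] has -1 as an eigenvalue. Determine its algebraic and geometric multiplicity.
The characteristic polynomial is (x - 2)^4(x + 1), so the factor x + 1 appears with exponent 1: the algebraic multiplicity is 1.

rank(A + I) = 4, so the eigenspace has dimension 5 - 4 = 1: the geometric multiplicity is 1.

algebraic multiplicity 1, geometric multiplicity 1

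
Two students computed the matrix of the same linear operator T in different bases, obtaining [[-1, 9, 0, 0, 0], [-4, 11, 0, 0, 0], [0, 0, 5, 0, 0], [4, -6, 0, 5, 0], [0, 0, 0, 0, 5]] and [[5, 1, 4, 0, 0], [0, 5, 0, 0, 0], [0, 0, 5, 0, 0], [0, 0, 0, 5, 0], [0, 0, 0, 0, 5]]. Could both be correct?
Two matrices over a field are similar if and only if they have the same invariant factors.

Both A and B have characteristic polynomial (x - 5)^5 and minimal polynomial (x - 5)^2. Computing further, both have invariant factors x - 5, x - 5, x - 5, (x - 5)^2. Hence A and B are similar.

Yes.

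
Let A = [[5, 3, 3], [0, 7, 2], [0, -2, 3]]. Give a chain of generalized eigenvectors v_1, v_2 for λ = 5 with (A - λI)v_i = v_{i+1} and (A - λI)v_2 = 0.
v_1 = [[-1, 1, 0]]^T, v_2 = [[3, 2, -2]]^T

We seek v_1 ∈ ker((A - 5I)^2) \ ker(A - 5I), then set v_{i+1} = (A - 5I) v_i.

One such chain is v_1 = [[-1, 1, 0]]^T, v_2 = [[3, 2, -2]]^T. Check: (A - 5I) v_2 = [[0, 0, 0]]^T = 0.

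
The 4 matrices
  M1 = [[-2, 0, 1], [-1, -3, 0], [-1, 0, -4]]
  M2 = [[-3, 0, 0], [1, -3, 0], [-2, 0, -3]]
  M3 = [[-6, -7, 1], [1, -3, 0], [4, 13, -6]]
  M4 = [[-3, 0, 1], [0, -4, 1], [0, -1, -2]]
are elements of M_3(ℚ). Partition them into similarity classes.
Characteristic polynomials: χ_{M1} = (x + 3)^3, χ_{M2} = (x + 3)^3, χ_{M3} = (x + 5)^3, χ_{M4} = (x + 3)^3.

{M1, M4}: invariant factors (x + 3)^3.

{M2}: invariant factors x + 3, (x + 3)^2.

{M3}: invariant factors (x + 5)^3.

Matrices are similar if and only if their invariant-factor lists agree; the partition into similarity classes is {M1, M4}, {M2}, {M3}.

3 classes: {M1, M4}, {M2}, {M3}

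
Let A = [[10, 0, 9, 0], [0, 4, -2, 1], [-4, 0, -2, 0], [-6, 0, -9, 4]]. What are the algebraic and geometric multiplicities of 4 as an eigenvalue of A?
algebraic multiplicity 4, geometric multiplicity 2

The characteristic polynomial is (x - 4)^4, so the factor x - 4 appears with exponent 4: the algebraic multiplicity is 4.

rank(A - 4I) = 2, so the eigenspace has dimension 4 - 2 = 2: the geometric multiplicity is 2.

Since 2 < 4, A is not diagonalizable.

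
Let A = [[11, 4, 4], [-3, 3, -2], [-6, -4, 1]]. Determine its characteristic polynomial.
χ_A(x) = (x - 5)^3

xI - A = [[x - 11, -4, -4], [3, x - 3, 2], [6, 4, x - 1]].

Expanding det(xI - A) along the first row:
det(xI - A) = + (x - 11)·det([[x - 3, 2], [4, x - 1]]) - (-4)·det([[3, 2], [6, x - 1]]) + (-4)·det([[3, x - 3], [6, 4]]).

Evaluating gives χ_A(x) = x^3 - 15x^2 + 75x - 125 = (x - 5)^3.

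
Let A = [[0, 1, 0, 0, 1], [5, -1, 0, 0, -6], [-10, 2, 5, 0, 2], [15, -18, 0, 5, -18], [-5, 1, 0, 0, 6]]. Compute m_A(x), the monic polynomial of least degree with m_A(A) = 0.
m_A(x) = x^2(x - 5)

The characteristic polynomial factors as x^2(x - 5)^3. The minimal polynomial is ∏(x - λ)^{k_λ} where k_λ is the size of the largest Jordan block at λ.

For λ = 0: rank(A) = 4, and the largest Jordan block has size 2 (the smallest k with rank(A^k) = rank(A^(k+1))).
For λ = 5: rank(A - 5I) = 2, and the largest Jordan block has size 1 (the smallest k with rank((A - 5I)^k) = rank((A - 5I)^(k+1))).

So m_A(x) = x^2(x - 5).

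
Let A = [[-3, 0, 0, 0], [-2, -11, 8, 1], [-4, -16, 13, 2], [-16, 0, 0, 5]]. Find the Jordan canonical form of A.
J = [[-3, 0, 0, 0], [0, -3, 0, 0], [0, 0, 5, 1], [0, 0, 0, 5]]

The characteristic polynomial is det(xI - A) = (x - 5)^2(x + 3)^2, so the eigenvalues are -3 (algebraic multiplicity 2), 5 (algebraic multiplicity 2).

For λ = -3: rank(A + 3I) = 2. The eigenspace has dimension 4 - 2 = 2, so there are 2 Jordan blocks; the rank sequence gives block sizes [1, 1].

For λ = 5: rank(A - 5I) = 3, rank((A - 5I)^2) = 2. The eigenspace has dimension 4 - 3 = 1, so there is 1 Jordan block; the rank sequence gives block sizes [2].

Assembling the blocks gives the Jordan form J above.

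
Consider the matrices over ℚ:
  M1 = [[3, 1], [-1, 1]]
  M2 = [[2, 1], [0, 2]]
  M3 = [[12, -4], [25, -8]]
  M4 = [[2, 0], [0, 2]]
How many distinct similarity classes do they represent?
2 classes: {M1, M2, M3}, {M4}

Characteristic polynomials: χ_{M1} = (x - 2)^2, χ_{M2} = (x - 2)^2, χ_{M3} = (x - 2)^2, χ_{M4} = (x - 2)^2.

{M1, M2, M3}: invariant factors (x - 2)^2.

{M4}: invariant factors x - 2, x - 2.

Matrices are similar if and only if their invariant-factor lists agree; the partition into similarity classes is {M1, M2, M3}, {M4}.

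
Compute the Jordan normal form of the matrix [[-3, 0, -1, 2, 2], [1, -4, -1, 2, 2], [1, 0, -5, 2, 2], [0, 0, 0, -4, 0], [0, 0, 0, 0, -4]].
The characteristic polynomial is det(xI - A) = (x + 4)^5, so the eigenvalues are -4 (algebraic multiplicity 5).

For λ = -4: rank(A + 4I) = 1, rank((A + 4I)^2) = 0. The eigenspace has dimension 5 - 1 = 4, so there are 4 Jordan blocks; the rank sequence gives block sizes [2, 1, 1, 1].

Assembling the blocks gives the Jordan form J above.

J = [[-4, 1, 0, 0, 0], [0, -4, 0, 0, 0], [0, 0, -4, 0, 0], [0, 0, 0, -4, 0], [0, 0, 0, 0, -4]]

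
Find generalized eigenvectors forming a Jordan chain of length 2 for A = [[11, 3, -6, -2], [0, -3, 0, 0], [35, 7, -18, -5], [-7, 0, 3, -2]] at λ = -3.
v_1 = [[-1, 0, -2, 0]]^T, v_2 = [[-2, 0, -5, 1]]^T

We seek v_1 ∈ ker((A + 3I)^2) \ ker(A + 3I), then set v_{i+1} = (A + 3I) v_i.

One such chain is v_1 = [[-1, 0, -2, 0]]^T, v_2 = [[-2, 0, -5, 1]]^T. Check: (A + 3I) v_2 = [[0, 0, 0, 0]]^T = 0.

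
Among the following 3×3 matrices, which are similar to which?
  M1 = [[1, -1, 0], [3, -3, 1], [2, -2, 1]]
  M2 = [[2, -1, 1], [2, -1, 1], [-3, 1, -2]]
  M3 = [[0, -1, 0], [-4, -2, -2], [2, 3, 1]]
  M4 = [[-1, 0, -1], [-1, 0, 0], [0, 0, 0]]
Characteristic polynomials: χ_{M1} = x^2(x + 1), χ_{M2} = x^2(x + 1), χ_{M3} = x^2(x + 1), χ_{M4} = x^2(x + 1).

{M1, M2, M3, M4}: invariant factors x^2(x + 1).

Matrices are similar if and only if their invariant-factor lists agree; the partition into similarity classes is {M1, M2, M3, M4}.

1 class: {M1, M2, M3, M4}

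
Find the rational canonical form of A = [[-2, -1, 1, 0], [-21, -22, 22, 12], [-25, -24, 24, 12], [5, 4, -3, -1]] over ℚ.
R = [[0, 0, 0, 0], [1, 0, 0, 0], [0, 1, 0, 12], [0, 0, 1, -1]]

The invariant factors of A (the non-unit diagonal entries of the Smith normal form of xI - A over ℚ[x]) are x^2(x - 3)(x + 4), each dividing the next. The characteristic polynomial is their product, x^2(x - 3)(x + 4).

The rational canonical form is the block-diagonal matrix of companion matrices C(f_i):
R = [[0, 0, 0, 0], [1, 0, 0, 0], [0, 1, 0, 12], [0, 0, 1, -1]].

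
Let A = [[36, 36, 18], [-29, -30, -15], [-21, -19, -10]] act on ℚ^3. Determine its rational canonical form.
R = [[0, 0, 18], [1, 0, 3], [0, 1, -4]]

The invariant factors of A (the non-unit diagonal entries of the Smith normal form of xI - A over ℚ[x]) are (x - 2)(x + 3)^2, each dividing the next. The characteristic polynomial is their product, (x - 2)(x + 3)^2.

The rational canonical form is the block-diagonal matrix of companion matrices C(f_i):
R = [[0, 0, 18], [1, 0, 3], [0, 1, -4]].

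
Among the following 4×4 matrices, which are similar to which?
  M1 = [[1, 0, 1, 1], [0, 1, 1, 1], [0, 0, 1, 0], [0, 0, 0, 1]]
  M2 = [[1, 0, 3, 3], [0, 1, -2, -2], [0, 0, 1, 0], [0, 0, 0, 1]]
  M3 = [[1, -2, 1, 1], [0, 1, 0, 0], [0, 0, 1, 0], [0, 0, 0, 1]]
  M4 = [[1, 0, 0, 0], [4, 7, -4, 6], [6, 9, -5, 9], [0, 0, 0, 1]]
Characteristic polynomials: χ_{M1} = (x - 1)^4, χ_{M2} = (x - 1)^4, χ_{M3} = (x - 1)^4, χ_{M4} = (x - 1)^4.

{M1, M2, M3, M4}: invariant factors x - 1, x - 1, (x - 1)^2.

Matrices are similar if and only if their invariant-factor lists agree; the partition into similarity classes is {M1, M2, M3, M4}.

1 class: {M1, M2, M3, M4}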